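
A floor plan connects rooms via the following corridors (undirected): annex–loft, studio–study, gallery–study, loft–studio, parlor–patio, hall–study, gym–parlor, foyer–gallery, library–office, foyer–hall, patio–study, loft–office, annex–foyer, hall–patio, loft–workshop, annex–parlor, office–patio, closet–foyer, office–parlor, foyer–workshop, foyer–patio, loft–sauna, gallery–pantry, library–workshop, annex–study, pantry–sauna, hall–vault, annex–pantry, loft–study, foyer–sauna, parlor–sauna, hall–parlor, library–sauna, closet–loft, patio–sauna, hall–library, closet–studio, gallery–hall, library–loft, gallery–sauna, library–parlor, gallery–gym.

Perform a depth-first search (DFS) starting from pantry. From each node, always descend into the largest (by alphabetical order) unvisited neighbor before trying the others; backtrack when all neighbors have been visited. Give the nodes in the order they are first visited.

pantry -> sauna -> patio -> study -> studio -> loft -> workshop -> library -> parlor -> office -> hall -> vault -> gallery -> gym -> foyer -> closet -> annex

Visit pantry
pantry → sauna
sauna → patio
patio → study
study → studio
studio → loft
loft → workshop
workshop → library
library → parlor
parlor → office
parlor → hall
hall → vault
hall → gallery
gallery → gym
gallery → foyer
foyer → closet
foyer → annex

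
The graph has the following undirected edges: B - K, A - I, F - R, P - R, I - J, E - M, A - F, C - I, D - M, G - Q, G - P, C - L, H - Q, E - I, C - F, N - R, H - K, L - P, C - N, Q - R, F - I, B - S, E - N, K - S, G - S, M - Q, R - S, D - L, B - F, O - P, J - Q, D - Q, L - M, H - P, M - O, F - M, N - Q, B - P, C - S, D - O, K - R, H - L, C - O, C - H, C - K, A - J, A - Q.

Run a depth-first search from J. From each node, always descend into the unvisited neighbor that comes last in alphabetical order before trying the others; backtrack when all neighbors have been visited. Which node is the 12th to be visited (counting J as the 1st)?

C

Visit J
J → Q
Q → R
R → S
S → K
K → H
H → P
P → O
O → M
M → L
L → D
L → C
C → N
N → E
E → I
I → F
F → B
F → A
P → G

Visit order: J, Q, R, S, K, H, P, O, M, L, D, C, N, E, I, F, B, A, G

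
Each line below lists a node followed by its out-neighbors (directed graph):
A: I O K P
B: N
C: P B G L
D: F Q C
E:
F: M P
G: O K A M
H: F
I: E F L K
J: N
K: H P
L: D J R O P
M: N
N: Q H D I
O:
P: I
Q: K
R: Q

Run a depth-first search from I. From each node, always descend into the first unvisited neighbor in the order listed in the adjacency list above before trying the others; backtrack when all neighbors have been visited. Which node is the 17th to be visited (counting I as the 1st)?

Visit I
I → E
I → F
F → M
M → N
N → Q
Q → K
K → H
K → P
N → D
D → C
C → B
C → G
G → O
G → A
C → L
L → J
L → R

Visit order: I, E, F, M, N, Q, K, H, P, D, C, B, G, O, A, L, J, R

J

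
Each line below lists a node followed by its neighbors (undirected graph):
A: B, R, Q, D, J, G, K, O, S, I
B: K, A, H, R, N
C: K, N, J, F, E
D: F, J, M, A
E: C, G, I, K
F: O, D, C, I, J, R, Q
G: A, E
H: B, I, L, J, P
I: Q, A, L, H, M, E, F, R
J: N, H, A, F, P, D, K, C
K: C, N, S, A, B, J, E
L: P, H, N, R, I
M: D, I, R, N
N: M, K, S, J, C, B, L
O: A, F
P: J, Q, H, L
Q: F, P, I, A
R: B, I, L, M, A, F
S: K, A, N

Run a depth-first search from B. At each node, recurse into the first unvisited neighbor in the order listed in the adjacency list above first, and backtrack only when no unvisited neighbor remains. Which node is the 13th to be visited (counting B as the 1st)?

P

Visit B
B → K
K → C
C → N
N → M
M → D
D → F
F → O
O → A
A → R
R → I
I → Q
Q → P
P → J
J → H
H → L
I → E
E → G
A → S

Visit order: B, K, C, N, M, D, F, O, A, R, I, Q, P, J, H, L, E, G, S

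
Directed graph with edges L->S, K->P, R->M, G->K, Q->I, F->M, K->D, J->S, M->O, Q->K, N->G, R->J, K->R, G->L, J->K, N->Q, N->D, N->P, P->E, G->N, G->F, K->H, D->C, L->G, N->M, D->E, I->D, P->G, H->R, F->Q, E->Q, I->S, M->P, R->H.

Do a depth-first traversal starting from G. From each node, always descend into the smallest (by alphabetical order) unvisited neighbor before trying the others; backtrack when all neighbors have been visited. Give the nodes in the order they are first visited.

G, F, M, O, P, E, Q, I, D, C, S, K, H, R, J, L, N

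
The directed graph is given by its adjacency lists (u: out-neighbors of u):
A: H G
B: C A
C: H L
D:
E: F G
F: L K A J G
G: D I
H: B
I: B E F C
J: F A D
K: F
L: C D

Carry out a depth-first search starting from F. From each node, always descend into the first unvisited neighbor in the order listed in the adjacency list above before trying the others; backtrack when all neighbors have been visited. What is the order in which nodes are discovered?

F -> L -> C -> H -> B -> A -> G -> D -> I -> E -> K -> J

Visit F
F → L
L → C
C → H
H → B
B → A
A → G
G → D
G → I
I → E
F → K
F → J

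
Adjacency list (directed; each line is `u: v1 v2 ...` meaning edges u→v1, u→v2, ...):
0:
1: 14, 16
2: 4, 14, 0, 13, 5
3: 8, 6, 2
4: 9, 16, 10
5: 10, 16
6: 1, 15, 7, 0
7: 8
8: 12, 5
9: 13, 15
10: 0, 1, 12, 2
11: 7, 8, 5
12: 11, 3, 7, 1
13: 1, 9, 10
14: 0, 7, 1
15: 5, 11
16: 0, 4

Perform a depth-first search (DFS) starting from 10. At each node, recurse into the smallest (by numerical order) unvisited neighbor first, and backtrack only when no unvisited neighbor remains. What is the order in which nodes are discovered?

10 0 1 14 7 8 5 16 4 9 13 15 11 12 3 2 6

Visit 10
10 → 0
10 → 1
1 → 14
14 → 7
7 → 8
8 → 5
5 → 16
16 → 4
4 → 9
9 → 13
9 → 15
15 → 11
8 → 12
12 → 3
3 → 2
3 → 6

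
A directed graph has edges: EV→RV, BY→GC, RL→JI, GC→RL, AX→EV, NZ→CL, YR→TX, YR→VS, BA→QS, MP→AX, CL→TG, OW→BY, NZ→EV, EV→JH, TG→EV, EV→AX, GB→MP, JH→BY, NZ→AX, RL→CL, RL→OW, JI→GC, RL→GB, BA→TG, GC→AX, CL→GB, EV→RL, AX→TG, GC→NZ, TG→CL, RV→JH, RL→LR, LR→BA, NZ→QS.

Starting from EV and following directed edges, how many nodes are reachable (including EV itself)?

BFS from EV visits: EV, AX, JH, RL, RV, TG, BY, CL, GB, JI, LR, OW, GC, MP, BA, NZ, QS
Reachable nodes: 17 of 20 total.

17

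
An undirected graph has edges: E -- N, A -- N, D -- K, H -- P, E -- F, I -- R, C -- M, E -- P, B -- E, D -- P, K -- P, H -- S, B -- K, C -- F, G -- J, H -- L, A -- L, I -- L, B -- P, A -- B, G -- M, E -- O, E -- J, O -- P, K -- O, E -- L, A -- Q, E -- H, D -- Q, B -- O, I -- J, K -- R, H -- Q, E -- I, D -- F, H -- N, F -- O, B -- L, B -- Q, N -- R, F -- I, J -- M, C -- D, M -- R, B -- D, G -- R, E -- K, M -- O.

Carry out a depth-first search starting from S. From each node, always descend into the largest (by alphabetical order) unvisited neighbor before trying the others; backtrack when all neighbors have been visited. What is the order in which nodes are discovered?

Visit S
S → H
H → Q
Q → D
D → P
P → O
O → M
M → R
R → N
N → E
E → L
L → I
I → J
J → G
I → F
F → C
L → B
B → K
B → A

S, H, Q, D, P, O, M, R, N, E, L, I, J, G, F, C, B, K, A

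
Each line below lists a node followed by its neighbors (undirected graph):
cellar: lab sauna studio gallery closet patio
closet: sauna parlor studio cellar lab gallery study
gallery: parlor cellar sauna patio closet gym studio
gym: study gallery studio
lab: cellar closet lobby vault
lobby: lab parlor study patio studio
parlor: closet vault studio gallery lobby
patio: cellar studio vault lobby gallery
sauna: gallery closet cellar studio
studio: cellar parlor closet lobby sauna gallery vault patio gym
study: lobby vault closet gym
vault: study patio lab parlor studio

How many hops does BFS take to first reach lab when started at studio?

Level 0: studio
Level 1: cellar, closet, gallery, gym, lobby, parlor, patio, sauna, vault
Level 2: lab, study
lab first appears at level 2.

2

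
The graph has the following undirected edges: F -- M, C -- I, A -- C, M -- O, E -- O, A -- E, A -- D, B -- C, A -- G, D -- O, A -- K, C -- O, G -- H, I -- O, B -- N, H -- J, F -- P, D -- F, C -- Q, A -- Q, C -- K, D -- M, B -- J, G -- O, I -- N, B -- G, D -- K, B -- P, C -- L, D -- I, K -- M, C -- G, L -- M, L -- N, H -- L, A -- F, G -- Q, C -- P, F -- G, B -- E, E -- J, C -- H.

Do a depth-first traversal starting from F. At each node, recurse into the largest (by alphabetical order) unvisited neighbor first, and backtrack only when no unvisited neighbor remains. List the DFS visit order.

Visit F
F → P
P → C
C → Q
Q → G
G → O
O → M
M → L
L → N
N → I
I → D
D → K
K → A
A → E
E → J
J → H
J → B

F, P, C, Q, G, O, M, L, N, I, D, K, A, E, J, H, B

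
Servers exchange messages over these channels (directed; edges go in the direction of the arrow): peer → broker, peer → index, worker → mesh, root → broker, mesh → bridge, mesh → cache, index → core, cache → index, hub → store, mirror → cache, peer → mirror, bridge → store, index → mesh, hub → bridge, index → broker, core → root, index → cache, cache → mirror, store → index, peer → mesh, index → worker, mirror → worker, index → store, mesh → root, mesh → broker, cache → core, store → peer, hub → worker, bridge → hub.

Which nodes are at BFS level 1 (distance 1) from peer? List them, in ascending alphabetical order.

broker, index, mesh, mirror

Level 0: peer
Level 1: broker, index, mesh, mirror
Level 2: bridge, cache, core, root, store, worker
Level 3: hub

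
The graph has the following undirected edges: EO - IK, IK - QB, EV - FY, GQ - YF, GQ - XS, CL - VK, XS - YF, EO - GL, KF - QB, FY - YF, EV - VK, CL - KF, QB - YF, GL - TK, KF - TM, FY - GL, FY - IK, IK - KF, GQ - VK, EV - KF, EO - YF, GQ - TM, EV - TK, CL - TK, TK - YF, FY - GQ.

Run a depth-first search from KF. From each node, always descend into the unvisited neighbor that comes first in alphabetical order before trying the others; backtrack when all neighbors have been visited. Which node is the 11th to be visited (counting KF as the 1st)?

Visit KF
KF → CL
CL → TK
TK → EV
EV → FY
FY → GL
GL → EO
EO → IK
IK → QB
QB → YF
YF → GQ
GQ → TM
GQ → VK
GQ → XS

Visit order: KF, CL, TK, EV, FY, GL, EO, IK, QB, YF, GQ, TM, VK, XS

GQ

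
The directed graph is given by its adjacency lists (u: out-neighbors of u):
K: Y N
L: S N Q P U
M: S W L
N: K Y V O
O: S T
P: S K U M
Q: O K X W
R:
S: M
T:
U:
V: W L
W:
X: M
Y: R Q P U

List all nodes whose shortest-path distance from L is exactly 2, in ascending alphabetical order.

K, M, O, V, W, X, Y

Level 0: L
Level 1: N, P, Q, S, U
Level 2: K, M, O, V, W, X, Y
Level 3: R, T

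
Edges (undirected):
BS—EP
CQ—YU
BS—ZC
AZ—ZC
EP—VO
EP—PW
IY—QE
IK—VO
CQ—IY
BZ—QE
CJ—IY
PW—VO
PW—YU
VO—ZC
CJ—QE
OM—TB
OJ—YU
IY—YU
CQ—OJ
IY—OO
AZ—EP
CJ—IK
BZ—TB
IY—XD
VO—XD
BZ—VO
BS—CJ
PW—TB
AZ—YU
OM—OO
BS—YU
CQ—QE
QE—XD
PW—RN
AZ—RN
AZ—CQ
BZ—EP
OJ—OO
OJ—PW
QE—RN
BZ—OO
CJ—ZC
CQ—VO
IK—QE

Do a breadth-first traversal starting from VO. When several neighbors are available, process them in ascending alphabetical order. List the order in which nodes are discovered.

VO -> BZ -> CQ -> EP -> IK -> PW -> XD -> ZC -> OO -> QE -> TB -> AZ -> IY -> OJ -> YU -> BS -> CJ -> RN -> OM

Visit VO; enqueue BZ, CQ, EP, IK, PW, XD, ZC → queue [BZ, CQ, EP, IK, PW, XD, ZC]
Visit BZ; enqueue OO, QE, TB → queue [CQ, EP, IK, PW, XD, ZC, OO, QE, TB]
Visit CQ; enqueue AZ, IY, OJ, YU → queue [EP, IK, PW, XD, ZC, OO, QE, TB, AZ, IY, OJ, YU]
Visit EP; enqueue BS → queue [IK, PW, XD, ZC, OO, QE, TB, AZ, IY, OJ, YU, BS]
Visit IK; enqueue CJ → queue [PW, XD, ZC, OO, QE, TB, AZ, IY, OJ, YU, BS, CJ]
Visit PW; enqueue RN → queue [XD, ZC, OO, QE, TB, AZ, IY, OJ, YU, BS, CJ, RN]
Visit XD → queue [ZC, OO, QE, TB, AZ, IY, OJ, YU, BS, CJ, RN]
Visit ZC → queue [OO, QE, TB, AZ, IY, OJ, YU, BS, CJ, RN]
Visit OO; enqueue OM → queue [QE, TB, AZ, IY, OJ, YU, BS, CJ, RN, OM]
Visit QE → queue [TB, AZ, IY, OJ, YU, BS, CJ, RN, OM]
Visit TB → queue [AZ, IY, OJ, YU, BS, CJ, RN, OM]
Visit AZ → queue [IY, OJ, YU, BS, CJ, RN, OM]
Visit IY → queue [OJ, YU, BS, CJ, RN, OM]
Visit OJ → queue [YU, BS, CJ, RN, OM]
Visit YU → queue [BS, CJ, RN, OM]
Visit BS → queue [CJ, RN, OM]
Visit CJ → queue [RN, OM]
Visit RN → queue [OM]
Visit OM → queue []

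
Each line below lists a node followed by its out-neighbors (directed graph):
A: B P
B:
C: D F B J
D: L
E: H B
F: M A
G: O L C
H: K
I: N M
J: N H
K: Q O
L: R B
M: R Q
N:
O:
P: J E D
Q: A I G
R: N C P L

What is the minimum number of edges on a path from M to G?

Level 0: M
Level 1: Q, R
Level 2: A, C, G, I, L, N, P
Level 3: B, D, E, F, J, O
Level 4: H
Level 5: K
G first appears at level 2.

2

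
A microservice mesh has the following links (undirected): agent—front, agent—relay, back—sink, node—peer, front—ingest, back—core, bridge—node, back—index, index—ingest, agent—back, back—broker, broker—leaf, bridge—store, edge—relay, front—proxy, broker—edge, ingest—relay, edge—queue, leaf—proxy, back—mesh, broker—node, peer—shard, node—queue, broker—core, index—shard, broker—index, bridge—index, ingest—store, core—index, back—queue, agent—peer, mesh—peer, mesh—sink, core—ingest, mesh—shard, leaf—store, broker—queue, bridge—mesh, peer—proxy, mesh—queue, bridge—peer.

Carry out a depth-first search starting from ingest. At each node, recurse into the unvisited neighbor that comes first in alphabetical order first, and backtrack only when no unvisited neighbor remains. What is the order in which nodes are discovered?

ingest core back agent front proxy leaf broker edge queue mesh bridge index shard peer node store sink relay

Visit ingest
ingest → core
core → back
back → agent
agent → front
front → proxy
proxy → leaf
leaf → broker
broker → edge
edge → queue
queue → mesh
mesh → bridge
bridge → index
index → shard
shard → peer
peer → node
bridge → store
mesh → sink
edge → relay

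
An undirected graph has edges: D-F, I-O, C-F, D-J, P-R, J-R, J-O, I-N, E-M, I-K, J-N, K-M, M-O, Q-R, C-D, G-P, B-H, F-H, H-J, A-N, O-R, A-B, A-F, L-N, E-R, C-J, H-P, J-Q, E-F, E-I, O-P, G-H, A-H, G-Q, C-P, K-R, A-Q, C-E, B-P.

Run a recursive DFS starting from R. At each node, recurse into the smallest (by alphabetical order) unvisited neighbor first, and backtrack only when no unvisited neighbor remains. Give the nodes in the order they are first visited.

R → E → C → D → F → A → B → H → G → P → O → I → K → M → N → J → Q → L

Visit R
R → E
E → C
C → D
D → F
F → A
A → B
B → H
H → G
G → P
P → O
O → I
I → K
K → M
I → N
N → J
J → Q
N → L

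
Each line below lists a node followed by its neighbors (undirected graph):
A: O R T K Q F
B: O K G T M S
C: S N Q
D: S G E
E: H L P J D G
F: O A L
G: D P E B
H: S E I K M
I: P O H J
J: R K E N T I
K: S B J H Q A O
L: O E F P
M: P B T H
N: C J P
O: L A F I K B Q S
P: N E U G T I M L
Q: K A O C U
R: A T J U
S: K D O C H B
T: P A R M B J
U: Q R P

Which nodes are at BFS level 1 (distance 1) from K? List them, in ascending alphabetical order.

Level 0: K
Level 1: A, B, H, J, O, Q, S
Level 2: C, D, E, F, G, I, L, M, N, R, T, U
Level 3: P

A, B, H, J, O, Q, S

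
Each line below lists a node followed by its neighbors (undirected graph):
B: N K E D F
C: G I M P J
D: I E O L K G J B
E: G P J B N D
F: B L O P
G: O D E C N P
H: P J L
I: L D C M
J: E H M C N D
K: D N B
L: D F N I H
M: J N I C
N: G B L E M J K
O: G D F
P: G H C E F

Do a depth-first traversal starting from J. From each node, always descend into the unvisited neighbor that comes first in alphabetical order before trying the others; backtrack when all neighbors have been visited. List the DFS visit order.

J, C, G, D, B, E, N, K, L, F, O, P, H, I, M

Visit J
J → C
C → G
G → D
D → B
B → E
E → N
N → K
N → L
L → F
F → O
F → P
P → H
L → I
I → M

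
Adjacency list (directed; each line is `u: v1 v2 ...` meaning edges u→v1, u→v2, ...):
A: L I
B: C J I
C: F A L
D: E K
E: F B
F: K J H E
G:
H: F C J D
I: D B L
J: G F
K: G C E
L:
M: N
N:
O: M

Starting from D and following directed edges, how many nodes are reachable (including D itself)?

12

BFS from D visits: D, E, K, F, B, G, C, J, H, I, A, L
Reachable nodes: 12 of 15 total.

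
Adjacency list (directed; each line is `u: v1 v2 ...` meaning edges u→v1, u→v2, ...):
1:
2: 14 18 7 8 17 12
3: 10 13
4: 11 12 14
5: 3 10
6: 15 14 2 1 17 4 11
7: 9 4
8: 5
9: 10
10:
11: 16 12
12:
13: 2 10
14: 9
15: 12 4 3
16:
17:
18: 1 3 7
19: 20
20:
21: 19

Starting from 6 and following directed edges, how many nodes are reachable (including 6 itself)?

18

BFS from 6 visits: 6, 17, 15, 14, 11, 4, 2, 1, 12, 3, 9, 16, 18, 8, 7, 13, 10, 5
Reachable nodes: 18 of 21 total.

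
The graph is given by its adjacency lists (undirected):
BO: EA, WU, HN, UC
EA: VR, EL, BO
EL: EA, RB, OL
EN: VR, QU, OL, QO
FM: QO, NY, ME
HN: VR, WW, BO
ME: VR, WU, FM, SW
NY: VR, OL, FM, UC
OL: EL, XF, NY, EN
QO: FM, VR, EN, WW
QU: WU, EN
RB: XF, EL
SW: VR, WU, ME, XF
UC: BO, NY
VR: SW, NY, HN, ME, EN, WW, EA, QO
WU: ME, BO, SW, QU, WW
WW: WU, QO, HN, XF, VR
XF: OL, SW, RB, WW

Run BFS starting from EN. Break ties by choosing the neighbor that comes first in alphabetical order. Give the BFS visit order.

EN, OL, QO, QU, VR, EL, NY, XF, FM, WW, WU, EA, HN, ME, SW, RB, UC, BO

Visit EN; enqueue OL, QO, QU, VR → queue [OL, QO, QU, VR]
Visit OL; enqueue EL, NY, XF → queue [QO, QU, VR, EL, NY, XF]
Visit QO; enqueue FM, WW → queue [QU, VR, EL, NY, XF, FM, WW]
Visit QU; enqueue WU → queue [VR, EL, NY, XF, FM, WW, WU]
Visit VR; enqueue EA, HN, ME, SW → queue [EL, NY, XF, FM, WW, WU, EA, HN, ME, SW]
Visit EL; enqueue RB → queue [NY, XF, FM, WW, WU, EA, HN, ME, SW, RB]
Visit NY; enqueue UC → queue [XF, FM, WW, WU, EA, HN, ME, SW, RB, UC]
Visit XF → queue [FM, WW, WU, EA, HN, ME, SW, RB, UC]
Visit FM → queue [WW, WU, EA, HN, ME, SW, RB, UC]
Visit WW → queue [WU, EA, HN, ME, SW, RB, UC]
Visit WU; enqueue BO → queue [EA, HN, ME, SW, RB, UC, BO]
Visit EA → queue [HN, ME, SW, RB, UC, BO]
Visit HN → queue [ME, SW, RB, UC, BO]
Visit ME → queue [SW, RB, UC, BO]
Visit SW → queue [RB, UC, BO]
Visit RB → queue [UC, BO]
Visit UC → queue [BO]
Visit BO → queue []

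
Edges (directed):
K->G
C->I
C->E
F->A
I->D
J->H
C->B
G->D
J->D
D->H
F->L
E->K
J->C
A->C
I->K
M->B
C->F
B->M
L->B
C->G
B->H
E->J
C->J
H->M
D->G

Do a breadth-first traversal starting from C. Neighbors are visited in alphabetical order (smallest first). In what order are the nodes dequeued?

C B E F G I J H M K A L D

Visit C; enqueue B, E, F, G, I, J → queue [B, E, F, G, I, J]
Visit B; enqueue H, M → queue [E, F, G, I, J, H, M]
Visit E; enqueue K → queue [F, G, I, J, H, M, K]
Visit F; enqueue A, L → queue [G, I, J, H, M, K, A, L]
Visit G; enqueue D → queue [I, J, H, M, K, A, L, D]
Visit I → queue [J, H, M, K, A, L, D]
Visit J → queue [H, M, K, A, L, D]
Visit H → queue [M, K, A, L, D]
Visit M → queue [K, A, L, D]
Visit K → queue [A, L, D]
Visit A → queue [L, D]
Visit L → queue [D]
Visit D → queue []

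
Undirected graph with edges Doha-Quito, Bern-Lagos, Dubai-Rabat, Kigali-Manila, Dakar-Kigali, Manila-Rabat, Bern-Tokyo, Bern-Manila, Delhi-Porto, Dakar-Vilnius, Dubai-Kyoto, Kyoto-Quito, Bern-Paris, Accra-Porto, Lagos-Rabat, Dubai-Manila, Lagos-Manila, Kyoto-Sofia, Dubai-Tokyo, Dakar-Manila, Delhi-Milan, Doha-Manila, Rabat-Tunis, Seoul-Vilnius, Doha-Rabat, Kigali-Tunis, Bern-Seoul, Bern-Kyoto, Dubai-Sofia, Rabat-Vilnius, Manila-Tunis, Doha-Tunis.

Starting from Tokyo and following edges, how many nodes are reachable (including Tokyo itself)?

16

BFS from Tokyo visits: Tokyo, Dubai, Bern, Sofia, Rabat, Manila, Kyoto, Seoul, Paris, Lagos, Vilnius, Tunis, Doha, Kigali, Dakar, Quito
Reachable nodes: 16 of 20 total.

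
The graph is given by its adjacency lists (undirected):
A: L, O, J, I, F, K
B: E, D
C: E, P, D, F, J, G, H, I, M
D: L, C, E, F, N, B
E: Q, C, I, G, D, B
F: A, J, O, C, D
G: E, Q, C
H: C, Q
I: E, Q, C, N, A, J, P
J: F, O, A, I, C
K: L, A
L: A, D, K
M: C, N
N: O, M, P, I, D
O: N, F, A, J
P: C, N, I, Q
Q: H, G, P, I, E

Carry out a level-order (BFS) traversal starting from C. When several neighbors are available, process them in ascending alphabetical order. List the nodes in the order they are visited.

Visit C; enqueue D, E, F, G, H, I, J, M, P → queue [D, E, F, G, H, I, J, M, P]
Visit D; enqueue B, L, N → queue [E, F, G, H, I, J, M, P, B, L, N]
Visit E; enqueue Q → queue [F, G, H, I, J, M, P, B, L, N, Q]
Visit F; enqueue A, O → queue [G, H, I, J, M, P, B, L, N, Q, A, O]
Visit G → queue [H, I, J, M, P, B, L, N, Q, A, O]
Visit H → queue [I, J, M, P, B, L, N, Q, A, O]
Visit I → queue [J, M, P, B, L, N, Q, A, O]
Visit J → queue [M, P, B, L, N, Q, A, O]
Visit M → queue [P, B, L, N, Q, A, O]
Visit P → queue [B, L, N, Q, A, O]
Visit B → queue [L, N, Q, A, O]
Visit L; enqueue K → queue [N, Q, A, O, K]
Visit N → queue [Q, A, O, K]
Visit Q → queue [A, O, K]
Visit A → queue [O, K]
Visit O → queue [K]
Visit K → queue []

C → D → E → F → G → H → I → J → M → P → B → L → N → Q → A → O → K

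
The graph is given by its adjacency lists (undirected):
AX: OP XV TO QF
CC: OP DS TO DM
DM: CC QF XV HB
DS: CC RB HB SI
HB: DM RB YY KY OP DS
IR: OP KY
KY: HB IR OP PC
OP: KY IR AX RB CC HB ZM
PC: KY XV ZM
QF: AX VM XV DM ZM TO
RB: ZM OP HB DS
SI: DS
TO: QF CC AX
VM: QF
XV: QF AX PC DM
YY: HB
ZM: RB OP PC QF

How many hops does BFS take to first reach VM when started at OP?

Level 0: OP
Level 1: AX, CC, HB, IR, KY, RB, ZM
Level 2: DM, DS, PC, QF, TO, XV, YY
Level 3: SI, VM
VM first appears at level 3.

3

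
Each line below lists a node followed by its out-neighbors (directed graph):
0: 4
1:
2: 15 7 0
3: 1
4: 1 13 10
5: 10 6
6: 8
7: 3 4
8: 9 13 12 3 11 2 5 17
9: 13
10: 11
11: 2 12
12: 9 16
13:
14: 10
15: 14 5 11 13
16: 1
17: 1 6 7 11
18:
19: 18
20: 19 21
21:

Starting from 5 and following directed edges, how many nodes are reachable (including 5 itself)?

18

BFS from 5 visits: 5, 10, 6, 11, 8, 2, 12, 9, 13, 3, 17, 15, 7, 0, 16, 1, 14, 4
Reachable nodes: 18 of 22 total.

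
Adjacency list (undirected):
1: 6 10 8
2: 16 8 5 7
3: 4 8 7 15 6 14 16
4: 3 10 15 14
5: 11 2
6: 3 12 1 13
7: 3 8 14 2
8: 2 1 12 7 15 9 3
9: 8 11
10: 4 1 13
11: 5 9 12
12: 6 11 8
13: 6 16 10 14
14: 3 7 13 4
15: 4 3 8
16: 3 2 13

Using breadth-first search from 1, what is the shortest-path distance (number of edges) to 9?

2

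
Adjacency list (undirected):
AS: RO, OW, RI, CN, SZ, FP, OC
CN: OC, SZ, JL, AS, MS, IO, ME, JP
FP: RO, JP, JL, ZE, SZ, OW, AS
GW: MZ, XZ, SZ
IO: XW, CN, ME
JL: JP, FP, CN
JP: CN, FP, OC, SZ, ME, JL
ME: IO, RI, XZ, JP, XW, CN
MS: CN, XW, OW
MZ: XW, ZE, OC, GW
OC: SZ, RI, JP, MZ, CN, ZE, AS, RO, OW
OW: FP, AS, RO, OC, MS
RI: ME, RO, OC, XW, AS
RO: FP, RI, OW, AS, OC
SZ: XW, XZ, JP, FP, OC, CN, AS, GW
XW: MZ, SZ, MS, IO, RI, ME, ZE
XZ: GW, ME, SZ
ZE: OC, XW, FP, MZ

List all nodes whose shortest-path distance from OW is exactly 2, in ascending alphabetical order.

Level 0: OW
Level 1: AS, FP, MS, OC, RO
Level 2: CN, JL, JP, MZ, RI, SZ, XW, ZE
Level 3: GW, IO, ME, XZ

CN, JL, JP, MZ, RI, SZ, XW, ZE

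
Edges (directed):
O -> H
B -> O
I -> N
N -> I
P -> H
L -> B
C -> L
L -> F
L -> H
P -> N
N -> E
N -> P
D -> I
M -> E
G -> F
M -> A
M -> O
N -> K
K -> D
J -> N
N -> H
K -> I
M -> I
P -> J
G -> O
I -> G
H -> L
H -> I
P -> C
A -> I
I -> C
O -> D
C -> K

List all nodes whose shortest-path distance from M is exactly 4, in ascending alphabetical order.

Level 0: M
Level 1: A, E, I, O
Level 2: C, D, G, H, N
Level 3: F, K, L, P
Level 4: B, J

B, J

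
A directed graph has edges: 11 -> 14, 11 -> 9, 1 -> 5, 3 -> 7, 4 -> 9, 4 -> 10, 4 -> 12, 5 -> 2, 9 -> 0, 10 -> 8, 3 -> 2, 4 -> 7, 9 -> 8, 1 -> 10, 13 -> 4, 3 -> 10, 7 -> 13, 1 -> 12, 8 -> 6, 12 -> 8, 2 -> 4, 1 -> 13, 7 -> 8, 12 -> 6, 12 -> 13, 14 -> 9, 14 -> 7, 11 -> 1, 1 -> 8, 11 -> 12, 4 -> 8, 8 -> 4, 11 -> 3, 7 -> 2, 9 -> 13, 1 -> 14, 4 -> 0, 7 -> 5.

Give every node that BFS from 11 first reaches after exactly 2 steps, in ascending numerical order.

0, 2, 5, 6, 7, 8, 10, 13

Level 0: 11
Level 1: 1, 3, 9, 12, 14
Level 2: 0, 2, 5, 6, 7, 8, 10, 13
Level 3: 4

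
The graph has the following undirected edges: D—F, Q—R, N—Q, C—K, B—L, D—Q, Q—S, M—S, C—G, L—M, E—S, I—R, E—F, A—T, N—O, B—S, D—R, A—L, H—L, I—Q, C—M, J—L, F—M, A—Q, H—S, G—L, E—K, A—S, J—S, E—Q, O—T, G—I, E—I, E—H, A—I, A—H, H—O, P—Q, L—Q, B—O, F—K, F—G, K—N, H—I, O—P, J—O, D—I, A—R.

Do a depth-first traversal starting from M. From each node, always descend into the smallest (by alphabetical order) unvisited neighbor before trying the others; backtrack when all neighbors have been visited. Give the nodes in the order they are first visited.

Visit M
M → C
C → G
G → F
F → D
D → I
I → A
A → H
H → E
E → K
K → N
N → O
O → B
B → L
L → J
J → S
S → Q
Q → P
Q → R
O → T

M C G F D I A H E K N O B L J S Q P R T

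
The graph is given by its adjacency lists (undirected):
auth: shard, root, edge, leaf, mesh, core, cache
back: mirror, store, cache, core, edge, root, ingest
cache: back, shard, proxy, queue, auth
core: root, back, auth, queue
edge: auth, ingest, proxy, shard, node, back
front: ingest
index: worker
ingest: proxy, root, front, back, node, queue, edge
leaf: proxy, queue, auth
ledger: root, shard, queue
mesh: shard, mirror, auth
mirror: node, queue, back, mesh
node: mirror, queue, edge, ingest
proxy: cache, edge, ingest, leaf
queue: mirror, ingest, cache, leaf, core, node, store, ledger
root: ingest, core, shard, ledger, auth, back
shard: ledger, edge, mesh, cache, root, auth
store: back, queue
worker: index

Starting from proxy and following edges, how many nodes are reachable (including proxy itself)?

17

BFS from proxy visits: proxy, cache, edge, ingest, leaf, back, shard, queue, auth, node, root, front, mirror, store, core, ledger, mesh
Reachable nodes: 17 of 19 total.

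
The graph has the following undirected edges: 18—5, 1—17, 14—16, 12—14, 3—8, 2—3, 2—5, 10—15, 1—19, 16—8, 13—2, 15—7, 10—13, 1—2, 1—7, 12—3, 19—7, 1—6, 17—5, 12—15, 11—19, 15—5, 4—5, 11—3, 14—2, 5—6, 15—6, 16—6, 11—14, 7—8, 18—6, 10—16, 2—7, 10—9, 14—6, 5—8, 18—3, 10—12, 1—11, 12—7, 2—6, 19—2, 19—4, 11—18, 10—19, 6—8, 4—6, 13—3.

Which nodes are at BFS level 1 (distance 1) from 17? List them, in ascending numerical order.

Level 0: 17
Level 1: 1, 5
Level 2: 2, 4, 6, 7, 8, 11, 15, 18, 19
Level 3: 3, 10, 12, 13, 14, 16
Level 4: 9

1, 5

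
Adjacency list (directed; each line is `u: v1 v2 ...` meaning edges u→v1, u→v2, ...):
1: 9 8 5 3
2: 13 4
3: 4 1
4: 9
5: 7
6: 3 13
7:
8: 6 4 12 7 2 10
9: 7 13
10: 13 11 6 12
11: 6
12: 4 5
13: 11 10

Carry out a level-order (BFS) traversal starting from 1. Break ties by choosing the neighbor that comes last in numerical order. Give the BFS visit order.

Visit 1; enqueue 9, 8, 5, 3 → queue [9, 8, 5, 3]
Visit 9; enqueue 13, 7 → queue [8, 5, 3, 13, 7]
Visit 8; enqueue 12, 10, 6, 4, 2 → queue [5, 3, 13, 7, 12, 10, 6, 4, 2]
Visit 5 → queue [3, 13, 7, 12, 10, 6, 4, 2]
Visit 3 → queue [13, 7, 12, 10, 6, 4, 2]
Visit 13; enqueue 11 → queue [7, 12, 10, 6, 4, 2, 11]
Visit 7 → queue [12, 10, 6, 4, 2, 11]
Visit 12 → queue [10, 6, 4, 2, 11]
Visit 10 → queue [6, 4, 2, 11]
Visit 6 → queue [4, 2, 11]
Visit 4 → queue [2, 11]
Visit 2 → queue [11]
Visit 11 → queue []

1 -> 9 -> 8 -> 5 -> 3 -> 13 -> 7 -> 12 -> 10 -> 6 -> 4 -> 2 -> 11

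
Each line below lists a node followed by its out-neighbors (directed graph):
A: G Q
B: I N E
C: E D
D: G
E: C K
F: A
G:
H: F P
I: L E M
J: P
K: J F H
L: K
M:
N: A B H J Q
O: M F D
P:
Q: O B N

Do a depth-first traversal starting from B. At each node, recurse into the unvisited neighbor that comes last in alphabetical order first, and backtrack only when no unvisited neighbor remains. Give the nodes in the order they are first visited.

Visit B
B → N
N → Q
Q → O
O → M
O → F
F → A
A → G
O → D
N → J
J → P
N → H
B → I
I → L
L → K
I → E
E → C

B N Q O M F A G D J P H I L K E C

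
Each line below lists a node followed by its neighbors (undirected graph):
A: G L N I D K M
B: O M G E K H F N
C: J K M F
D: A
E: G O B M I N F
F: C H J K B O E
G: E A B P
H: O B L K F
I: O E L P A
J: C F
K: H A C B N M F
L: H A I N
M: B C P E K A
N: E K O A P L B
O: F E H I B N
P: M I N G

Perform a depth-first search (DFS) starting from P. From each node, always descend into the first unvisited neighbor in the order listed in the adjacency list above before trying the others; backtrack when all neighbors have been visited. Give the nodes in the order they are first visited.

P -> M -> B -> O -> F -> C -> J -> K -> H -> L -> A -> G -> E -> I -> N -> D

Visit P
P → M
M → B
B → O
O → F
F → C
C → J
C → K
K → H
H → L
L → A
A → G
G → E
E → I
E → N
A → D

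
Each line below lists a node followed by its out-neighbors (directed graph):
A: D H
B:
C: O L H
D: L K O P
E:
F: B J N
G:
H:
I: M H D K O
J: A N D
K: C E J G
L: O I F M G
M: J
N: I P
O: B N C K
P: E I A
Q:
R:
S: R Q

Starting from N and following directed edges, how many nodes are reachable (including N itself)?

BFS from N visits: N, I, P, D, H, K, M, O, A, E, L, C, G, J, B, F
Reachable nodes: 16 of 19 total.

16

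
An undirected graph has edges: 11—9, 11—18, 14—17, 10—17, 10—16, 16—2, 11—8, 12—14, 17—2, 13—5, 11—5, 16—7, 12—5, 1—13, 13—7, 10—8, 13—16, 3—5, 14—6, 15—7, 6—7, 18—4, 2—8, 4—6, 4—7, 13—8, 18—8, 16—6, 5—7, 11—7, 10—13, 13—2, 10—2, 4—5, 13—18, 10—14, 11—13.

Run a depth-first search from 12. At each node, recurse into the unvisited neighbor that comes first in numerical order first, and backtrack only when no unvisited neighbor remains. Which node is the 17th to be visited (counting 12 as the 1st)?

Visit 12
12 → 5
5 → 3
5 → 4
4 → 6
6 → 7
7 → 11
11 → 8
8 → 2
2 → 10
10 → 13
13 → 1
13 → 16
13 → 18
10 → 14
14 → 17
11 → 9
7 → 15

Visit order: 12, 5, 3, 4, 6, 7, 11, 8, 2, 10, 13, 1, 16, 18, 14, 17, 9, 15

9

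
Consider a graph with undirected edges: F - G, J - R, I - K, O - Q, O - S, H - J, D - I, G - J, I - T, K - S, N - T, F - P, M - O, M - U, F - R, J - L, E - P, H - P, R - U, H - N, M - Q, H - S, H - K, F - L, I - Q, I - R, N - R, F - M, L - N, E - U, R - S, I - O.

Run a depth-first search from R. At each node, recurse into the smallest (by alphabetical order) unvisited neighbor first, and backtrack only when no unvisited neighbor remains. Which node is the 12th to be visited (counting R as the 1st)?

U

Visit R
R → F
F → G
G → J
J → H
H → K
K → I
I → D
I → O
O → M
M → Q
M → U
U → E
E → P
O → S
I → T
T → N
N → L

Visit order: R, F, G, J, H, K, I, D, O, M, Q, U, E, P, S, T, N, L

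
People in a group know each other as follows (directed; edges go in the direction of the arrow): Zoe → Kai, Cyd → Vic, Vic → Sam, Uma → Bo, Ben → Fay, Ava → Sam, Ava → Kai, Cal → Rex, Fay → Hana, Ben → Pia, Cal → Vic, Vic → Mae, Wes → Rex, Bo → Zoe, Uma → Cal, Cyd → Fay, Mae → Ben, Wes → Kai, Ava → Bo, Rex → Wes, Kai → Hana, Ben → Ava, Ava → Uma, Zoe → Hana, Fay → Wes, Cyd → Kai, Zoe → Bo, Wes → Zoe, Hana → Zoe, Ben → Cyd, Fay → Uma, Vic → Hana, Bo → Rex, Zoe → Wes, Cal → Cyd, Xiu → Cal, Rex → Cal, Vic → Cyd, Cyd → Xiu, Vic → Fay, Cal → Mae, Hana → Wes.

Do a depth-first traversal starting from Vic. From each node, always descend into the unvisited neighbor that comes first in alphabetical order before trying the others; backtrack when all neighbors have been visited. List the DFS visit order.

Vic, Cyd, Fay, Hana, Wes, Kai, Rex, Cal, Mae, Ben, Ava, Bo, Zoe, Sam, Uma, Pia, Xiu

Visit Vic
Vic → Cyd
Cyd → Fay
Fay → Hana
Hana → Wes
Wes → Kai
Wes → Rex
Rex → Cal
Cal → Mae
Mae → Ben
Ben → Ava
Ava → Bo
Bo → Zoe
Ava → Sam
Ava → Uma
Ben → Pia
Cyd → Xiu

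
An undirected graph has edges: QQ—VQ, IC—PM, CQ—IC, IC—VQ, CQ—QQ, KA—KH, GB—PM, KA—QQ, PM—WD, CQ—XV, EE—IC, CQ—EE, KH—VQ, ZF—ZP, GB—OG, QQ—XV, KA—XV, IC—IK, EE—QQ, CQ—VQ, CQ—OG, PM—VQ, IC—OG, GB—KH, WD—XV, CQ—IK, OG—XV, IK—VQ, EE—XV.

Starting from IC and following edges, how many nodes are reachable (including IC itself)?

13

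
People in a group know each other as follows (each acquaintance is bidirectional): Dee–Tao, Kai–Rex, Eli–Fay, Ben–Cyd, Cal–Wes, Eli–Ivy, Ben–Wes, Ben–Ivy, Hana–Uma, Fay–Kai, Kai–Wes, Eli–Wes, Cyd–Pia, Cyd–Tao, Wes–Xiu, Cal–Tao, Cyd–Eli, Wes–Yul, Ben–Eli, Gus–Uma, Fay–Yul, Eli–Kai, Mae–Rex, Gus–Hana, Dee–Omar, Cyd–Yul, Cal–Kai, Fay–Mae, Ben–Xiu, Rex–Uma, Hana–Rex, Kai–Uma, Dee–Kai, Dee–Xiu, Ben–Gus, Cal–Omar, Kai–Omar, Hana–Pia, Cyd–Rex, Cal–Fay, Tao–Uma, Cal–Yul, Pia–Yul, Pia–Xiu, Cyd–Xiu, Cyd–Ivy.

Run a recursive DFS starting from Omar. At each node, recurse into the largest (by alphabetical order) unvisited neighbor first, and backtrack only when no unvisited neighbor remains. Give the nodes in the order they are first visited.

Omar, Kai, Wes, Yul, Pia, Xiu, Dee, Tao, Uma, Rex, Mae, Fay, Eli, Ivy, Cyd, Ben, Gus, Hana, Cal

Visit Omar
Omar → Kai
Kai → Wes
Wes → Yul
Yul → Pia
Pia → Xiu
Xiu → Dee
Dee → Tao
Tao → Uma
Uma → Rex
Rex → Mae
Mae → Fay
Fay → Eli
Eli → Ivy
Ivy → Cyd
Cyd → Ben
Ben → Gus
Gus → Hana
Fay → Cal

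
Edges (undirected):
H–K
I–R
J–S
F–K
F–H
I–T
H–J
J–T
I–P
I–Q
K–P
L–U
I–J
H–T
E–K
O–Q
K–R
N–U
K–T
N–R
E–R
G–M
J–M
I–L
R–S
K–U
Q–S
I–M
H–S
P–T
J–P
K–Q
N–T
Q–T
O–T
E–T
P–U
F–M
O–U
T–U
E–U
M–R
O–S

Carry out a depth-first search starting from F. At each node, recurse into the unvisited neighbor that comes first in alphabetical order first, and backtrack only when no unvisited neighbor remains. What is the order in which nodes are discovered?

F, H, J, I, L, U, E, K, P, T, N, R, M, G, S, O, Q

Visit F
F → H
H → J
J → I
I → L
L → U
U → E
E → K
K → P
P → T
T → N
N → R
R → M
M → G
R → S
S → O
O → Q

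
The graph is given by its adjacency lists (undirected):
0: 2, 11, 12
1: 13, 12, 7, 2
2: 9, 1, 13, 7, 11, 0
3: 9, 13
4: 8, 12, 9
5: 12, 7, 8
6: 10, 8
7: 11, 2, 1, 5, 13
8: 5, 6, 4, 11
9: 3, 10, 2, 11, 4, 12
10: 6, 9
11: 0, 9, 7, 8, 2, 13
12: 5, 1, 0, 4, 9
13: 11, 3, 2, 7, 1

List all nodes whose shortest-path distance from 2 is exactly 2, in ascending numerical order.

3, 4, 5, 8, 10, 12

Level 0: 2
Level 1: 0, 1, 7, 9, 11, 13
Level 2: 3, 4, 5, 8, 10, 12
Level 3: 6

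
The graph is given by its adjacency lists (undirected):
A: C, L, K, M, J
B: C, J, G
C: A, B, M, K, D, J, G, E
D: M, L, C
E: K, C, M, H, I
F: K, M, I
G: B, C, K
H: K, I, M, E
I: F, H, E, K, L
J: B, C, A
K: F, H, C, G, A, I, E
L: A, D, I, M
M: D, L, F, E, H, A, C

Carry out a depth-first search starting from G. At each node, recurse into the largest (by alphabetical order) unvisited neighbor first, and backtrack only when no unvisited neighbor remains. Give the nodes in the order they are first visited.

G, K, I, L, M, H, E, C, J, B, A, D, F

Visit G
G → K
K → I
I → L
L → M
M → H
H → E
E → C
C → J
J → B
J → A
C → D
M → F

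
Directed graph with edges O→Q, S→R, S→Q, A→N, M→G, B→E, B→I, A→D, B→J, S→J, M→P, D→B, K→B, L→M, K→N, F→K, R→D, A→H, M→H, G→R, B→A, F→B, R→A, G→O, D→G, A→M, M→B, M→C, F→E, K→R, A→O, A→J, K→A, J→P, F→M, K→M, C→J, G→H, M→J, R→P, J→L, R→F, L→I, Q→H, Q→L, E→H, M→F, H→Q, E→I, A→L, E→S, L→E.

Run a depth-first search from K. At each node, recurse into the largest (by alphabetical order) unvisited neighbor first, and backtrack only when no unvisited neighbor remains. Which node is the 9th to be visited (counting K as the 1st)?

E

Visit K
K → R
R → P
R → F
F → M
M → J
J → L
L → I
L → E
E → S
S → Q
Q → H
M → G
G → O
M → C
M → B
B → A
A → N
A → D

Visit order: K, R, P, F, M, J, L, I, E, S, Q, H, G, O, C, B, A, N, D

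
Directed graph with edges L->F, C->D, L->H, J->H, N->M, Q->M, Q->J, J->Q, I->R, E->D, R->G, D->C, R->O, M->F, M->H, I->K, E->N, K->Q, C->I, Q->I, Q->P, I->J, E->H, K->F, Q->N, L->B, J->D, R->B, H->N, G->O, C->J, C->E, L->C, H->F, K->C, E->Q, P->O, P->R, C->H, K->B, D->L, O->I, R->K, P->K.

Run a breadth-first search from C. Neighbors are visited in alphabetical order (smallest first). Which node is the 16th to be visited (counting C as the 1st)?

Visit C; enqueue D, E, H, I, J → queue [D, E, H, I, J]
Visit D; enqueue L → queue [E, H, I, J, L]
Visit E; enqueue N, Q → queue [H, I, J, L, N, Q]
Visit H; enqueue F → queue [I, J, L, N, Q, F]
Visit I; enqueue K, R → queue [J, L, N, Q, F, K, R]
Visit J → queue [L, N, Q, F, K, R]
Visit L; enqueue B → queue [N, Q, F, K, R, B]
Visit N; enqueue M → queue [Q, F, K, R, B, M]
Visit Q; enqueue P → queue [F, K, R, B, M, P]
Visit F → queue [K, R, B, M, P]
Visit K → queue [R, B, M, P]
Visit R; enqueue G, O → queue [B, M, P, G, O]
Visit B → queue [M, P, G, O]
Visit M → queue [P, G, O]
Visit P → queue [G, O]
Visit G → queue [O]
Visit O → queue []

Visit order: C, D, E, H, I, J, L, N, Q, F, K, R, B, M, P, G, O

G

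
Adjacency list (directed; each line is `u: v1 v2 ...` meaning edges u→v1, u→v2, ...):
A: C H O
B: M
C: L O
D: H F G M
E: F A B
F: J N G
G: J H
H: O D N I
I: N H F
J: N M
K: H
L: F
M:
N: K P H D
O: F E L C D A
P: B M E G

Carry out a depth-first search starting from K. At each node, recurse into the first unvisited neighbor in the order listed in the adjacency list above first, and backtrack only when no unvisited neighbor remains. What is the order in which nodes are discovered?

Visit K
K → H
H → O
O → F
F → J
J → N
N → P
P → B
B → M
P → E
E → A
A → C
C → L
P → G
N → D
H → I

K H O F J N P B M E A C L G D I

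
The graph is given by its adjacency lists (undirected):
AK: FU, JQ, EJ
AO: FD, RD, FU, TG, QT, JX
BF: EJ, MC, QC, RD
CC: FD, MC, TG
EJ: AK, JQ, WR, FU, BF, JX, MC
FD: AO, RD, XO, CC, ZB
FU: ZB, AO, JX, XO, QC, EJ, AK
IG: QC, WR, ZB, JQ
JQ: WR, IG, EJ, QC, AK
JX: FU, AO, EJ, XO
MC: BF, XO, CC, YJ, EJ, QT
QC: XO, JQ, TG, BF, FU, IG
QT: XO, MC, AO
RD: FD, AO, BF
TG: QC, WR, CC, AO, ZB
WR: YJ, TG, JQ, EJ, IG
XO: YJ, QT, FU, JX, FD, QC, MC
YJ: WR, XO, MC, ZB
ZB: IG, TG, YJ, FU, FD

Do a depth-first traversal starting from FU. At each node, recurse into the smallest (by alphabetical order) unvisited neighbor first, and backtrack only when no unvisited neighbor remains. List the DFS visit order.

FU → AK → EJ → BF → MC → CC → FD → AO → JX → XO → QC → IG → JQ → WR → TG → ZB → YJ → QT → RD

Visit FU
FU → AK
AK → EJ
EJ → BF
BF → MC
MC → CC
CC → FD
FD → AO
AO → JX
JX → XO
XO → QC
QC → IG
IG → JQ
JQ → WR
WR → TG
TG → ZB
ZB → YJ
XO → QT
AO → RD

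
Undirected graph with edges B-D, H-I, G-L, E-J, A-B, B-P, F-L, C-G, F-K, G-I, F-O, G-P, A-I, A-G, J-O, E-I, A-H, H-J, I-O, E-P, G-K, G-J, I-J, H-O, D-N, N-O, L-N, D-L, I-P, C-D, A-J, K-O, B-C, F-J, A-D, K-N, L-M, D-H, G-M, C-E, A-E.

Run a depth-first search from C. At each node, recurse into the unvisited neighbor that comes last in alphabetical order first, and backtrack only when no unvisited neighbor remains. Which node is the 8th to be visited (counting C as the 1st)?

M

Visit C
C → G
G → P
P → I
I → O
O → N
N → L
L → M
L → F
F → K
F → J
J → H
H → D
D → B
B → A
A → E

Visit order: C, G, P, I, O, N, L, M, F, K, J, H, D, B, A, E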